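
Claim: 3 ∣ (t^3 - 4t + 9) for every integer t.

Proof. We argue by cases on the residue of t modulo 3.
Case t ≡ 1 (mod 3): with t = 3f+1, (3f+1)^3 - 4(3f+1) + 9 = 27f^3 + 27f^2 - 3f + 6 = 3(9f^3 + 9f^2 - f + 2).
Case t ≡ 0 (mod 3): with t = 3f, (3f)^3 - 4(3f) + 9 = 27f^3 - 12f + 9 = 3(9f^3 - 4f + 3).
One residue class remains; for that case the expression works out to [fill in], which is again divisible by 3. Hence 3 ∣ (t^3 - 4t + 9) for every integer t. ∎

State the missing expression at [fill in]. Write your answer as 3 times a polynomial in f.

The residues treated are {1, 0}, so the missing case is t ≡ 2 (mod 3); write t = 3f+2.
Then (3f+2)^3 - 4(3f+2) + 9 = 27f^3 + 54f^2 + 24f + 9 = 3(9f^3 + 18f^2 + 8f + 3).

3(9f^3 + 18f^2 + 8f + 3)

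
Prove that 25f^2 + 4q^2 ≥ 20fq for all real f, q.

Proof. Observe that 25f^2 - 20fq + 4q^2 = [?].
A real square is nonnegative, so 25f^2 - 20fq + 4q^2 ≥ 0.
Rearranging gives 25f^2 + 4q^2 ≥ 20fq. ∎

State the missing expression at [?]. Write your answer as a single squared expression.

(5f - 2q)^2

25f^2 - 20fq + 4q^2 is a perfect-square trinomial: the outer terms are (5f)^2 and (2q)^2, and the cross term is -2·5f·2q.
So 25f^2 - 20fq + 4q^2 = (5f - 2q)^2 ≥ 0.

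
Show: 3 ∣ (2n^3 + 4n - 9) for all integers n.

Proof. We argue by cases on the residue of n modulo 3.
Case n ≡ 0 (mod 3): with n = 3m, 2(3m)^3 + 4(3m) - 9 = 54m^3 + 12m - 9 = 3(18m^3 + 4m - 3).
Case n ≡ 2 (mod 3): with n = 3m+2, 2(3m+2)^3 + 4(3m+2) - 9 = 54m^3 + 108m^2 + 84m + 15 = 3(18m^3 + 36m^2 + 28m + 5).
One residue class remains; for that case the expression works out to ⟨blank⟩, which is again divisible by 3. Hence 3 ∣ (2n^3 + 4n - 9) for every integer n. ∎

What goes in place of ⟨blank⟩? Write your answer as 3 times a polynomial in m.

3(18m^3 + 18m^2 + 10m - 1)

Only n ≡ 1 (mod 3) is unaccounted for. Put n = 3m+1:
2(3m+1)^3 + 4(3m+1) - 9 expands to 54m^3 + 54m^2 + 30m - 3,
and factoring out 3 leaves 3(18m^3 + 18m^2 + 10m - 1).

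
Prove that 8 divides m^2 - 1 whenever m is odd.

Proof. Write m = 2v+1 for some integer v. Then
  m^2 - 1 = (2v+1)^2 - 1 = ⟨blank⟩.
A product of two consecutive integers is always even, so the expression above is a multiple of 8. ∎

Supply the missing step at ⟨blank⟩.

(2v+1)^2 - 1 = 4v^2 + 4v + 1 - 1 = 4v^2 + 4v = 4v(v+1).
Since v and v+1 are consecutive, v(v+1) is even, and 4·(even) is a multiple of 8.

4v(v + 1)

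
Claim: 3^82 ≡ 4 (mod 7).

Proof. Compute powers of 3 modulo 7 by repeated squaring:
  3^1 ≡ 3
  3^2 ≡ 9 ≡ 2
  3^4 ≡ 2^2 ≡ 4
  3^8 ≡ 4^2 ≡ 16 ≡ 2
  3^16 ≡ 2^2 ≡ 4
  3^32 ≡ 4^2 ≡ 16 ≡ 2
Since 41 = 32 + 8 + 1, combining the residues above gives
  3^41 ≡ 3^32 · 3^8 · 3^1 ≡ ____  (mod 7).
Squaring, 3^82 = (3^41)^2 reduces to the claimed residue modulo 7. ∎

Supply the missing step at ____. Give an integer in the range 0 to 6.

Multiply the listed residues: 2 · 2 · 3 = 4 → 12.
Reducing modulo 7: 12 = 1·7 + 5, so 3^41 ≡ 5.

5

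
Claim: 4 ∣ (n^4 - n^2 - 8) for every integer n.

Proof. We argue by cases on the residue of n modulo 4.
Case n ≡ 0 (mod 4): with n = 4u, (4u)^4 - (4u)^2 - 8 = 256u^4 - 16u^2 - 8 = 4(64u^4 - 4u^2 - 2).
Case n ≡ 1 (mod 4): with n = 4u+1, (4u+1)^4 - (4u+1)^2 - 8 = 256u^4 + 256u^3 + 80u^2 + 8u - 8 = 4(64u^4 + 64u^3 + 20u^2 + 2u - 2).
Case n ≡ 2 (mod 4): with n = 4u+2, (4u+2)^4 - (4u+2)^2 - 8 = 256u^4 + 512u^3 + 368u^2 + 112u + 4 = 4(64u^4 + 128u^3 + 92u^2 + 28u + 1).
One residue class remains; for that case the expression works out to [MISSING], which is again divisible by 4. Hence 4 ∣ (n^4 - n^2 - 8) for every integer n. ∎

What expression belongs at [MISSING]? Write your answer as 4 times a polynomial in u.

Only n ≡ 3 (mod 4) is unaccounted for. Put n = 4u+3:
(4u+3)^4 - (4u+3)^2 - 8 expands to 256u^4 + 768u^3 + 848u^2 + 408u + 64,
and factoring out 4 leaves 4(64u^4 + 192u^3 + 212u^2 + 102u + 16).

4(64u^4 + 192u^3 + 212u^2 + 102u + 16)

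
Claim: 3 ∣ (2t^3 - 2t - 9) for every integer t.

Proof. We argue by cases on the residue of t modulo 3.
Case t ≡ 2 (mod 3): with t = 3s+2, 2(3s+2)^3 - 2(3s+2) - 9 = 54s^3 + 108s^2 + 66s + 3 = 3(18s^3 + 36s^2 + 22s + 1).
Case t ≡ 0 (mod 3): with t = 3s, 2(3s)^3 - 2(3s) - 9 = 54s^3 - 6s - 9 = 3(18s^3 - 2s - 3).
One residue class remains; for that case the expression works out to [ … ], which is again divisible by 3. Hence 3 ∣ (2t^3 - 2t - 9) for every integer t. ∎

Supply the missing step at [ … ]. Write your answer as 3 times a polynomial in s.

The residues treated are {2, 0}, so the missing case is t ≡ 1 (mod 3); write t = 3s+1.
Then 2(3s+1)^3 - 2(3s+1) - 9 = 54s^3 + 54s^2 + 12s - 9 = 3(18s^3 + 18s^2 + 4s - 3).

3(18s^3 + 18s^2 + 4s - 3)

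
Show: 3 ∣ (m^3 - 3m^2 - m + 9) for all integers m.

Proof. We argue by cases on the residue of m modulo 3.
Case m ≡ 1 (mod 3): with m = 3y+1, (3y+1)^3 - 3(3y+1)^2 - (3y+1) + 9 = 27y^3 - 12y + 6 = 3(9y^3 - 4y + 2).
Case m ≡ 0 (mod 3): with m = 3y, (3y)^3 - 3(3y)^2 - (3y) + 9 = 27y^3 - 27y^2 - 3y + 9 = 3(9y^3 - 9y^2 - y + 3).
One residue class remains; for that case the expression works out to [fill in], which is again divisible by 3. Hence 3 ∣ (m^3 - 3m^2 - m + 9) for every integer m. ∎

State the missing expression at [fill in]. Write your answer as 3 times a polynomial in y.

The residues treated are {1, 0}, so the missing case is m ≡ 2 (mod 3); write m = 3y+2.
Then (3y+2)^3 - 3(3y+2)^2 - (3y+2) + 9 = 27y^3 + 27y^2 - 3y + 3 = 3(9y^3 + 9y^2 - y + 1).

3(9y^3 + 9y^2 - y + 1)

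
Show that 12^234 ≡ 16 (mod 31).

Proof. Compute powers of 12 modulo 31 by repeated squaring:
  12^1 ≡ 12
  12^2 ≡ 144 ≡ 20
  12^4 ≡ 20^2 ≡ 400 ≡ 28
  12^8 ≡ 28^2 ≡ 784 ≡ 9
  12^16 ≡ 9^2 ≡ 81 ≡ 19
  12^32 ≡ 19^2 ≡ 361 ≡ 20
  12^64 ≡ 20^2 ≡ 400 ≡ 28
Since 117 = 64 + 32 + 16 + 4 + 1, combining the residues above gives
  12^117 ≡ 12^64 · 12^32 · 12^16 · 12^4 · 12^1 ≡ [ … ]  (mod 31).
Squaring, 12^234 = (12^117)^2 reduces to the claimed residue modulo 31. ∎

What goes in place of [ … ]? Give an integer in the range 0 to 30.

27

12^64 · 12^32 · 12^16 · 12^4 · 12^1 ≡ 28 · 20 · 19 · 28 · 12 = 3575040.
3575040 mod 31 = 27, so 12^117 ≡ 27 (mod 31).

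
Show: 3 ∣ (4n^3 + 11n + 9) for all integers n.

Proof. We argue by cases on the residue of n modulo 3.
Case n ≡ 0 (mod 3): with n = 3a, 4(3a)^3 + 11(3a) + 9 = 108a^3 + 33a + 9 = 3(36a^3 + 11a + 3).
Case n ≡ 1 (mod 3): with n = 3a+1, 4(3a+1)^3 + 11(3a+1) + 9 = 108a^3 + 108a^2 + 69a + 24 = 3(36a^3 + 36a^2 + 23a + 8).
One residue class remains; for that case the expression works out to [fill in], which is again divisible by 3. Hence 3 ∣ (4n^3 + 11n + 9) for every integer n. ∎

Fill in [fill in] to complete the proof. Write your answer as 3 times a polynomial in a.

3(36a^3 + 72a^2 + 59a + 21)

Only n ≡ 2 (mod 3) is unaccounted for. Put n = 3a+2:
4(3a+2)^3 + 11(3a+2) + 9 expands to 108a^3 + 216a^2 + 177a + 63,
and factoring out 3 leaves 3(36a^3 + 72a^2 + 59a + 21).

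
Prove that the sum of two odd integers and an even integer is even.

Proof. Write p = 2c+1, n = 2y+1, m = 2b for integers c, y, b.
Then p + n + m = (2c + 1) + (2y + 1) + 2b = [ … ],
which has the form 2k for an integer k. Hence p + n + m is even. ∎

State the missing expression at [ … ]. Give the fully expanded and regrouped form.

Expanding: (2c + 1) + (2y + 1) + 2b = 2b + 2c + 2y + 2.
Every term is even; pulling out the factor of 2 gives 2(b + c + y + 1).

2(b + c + y + 1)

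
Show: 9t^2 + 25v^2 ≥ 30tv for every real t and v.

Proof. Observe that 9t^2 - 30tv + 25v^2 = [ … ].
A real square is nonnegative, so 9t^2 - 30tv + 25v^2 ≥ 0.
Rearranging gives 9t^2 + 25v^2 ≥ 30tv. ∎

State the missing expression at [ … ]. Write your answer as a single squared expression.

(3t - 5v)^2

9t^2 - 30tv + 25v^2 is a perfect-square trinomial: the outer terms are (3t)^2 and (5v)^2, and the cross term is -2·3t·5v.
So 9t^2 - 30tv + 25v^2 = (3t - 5v)^2 ≥ 0.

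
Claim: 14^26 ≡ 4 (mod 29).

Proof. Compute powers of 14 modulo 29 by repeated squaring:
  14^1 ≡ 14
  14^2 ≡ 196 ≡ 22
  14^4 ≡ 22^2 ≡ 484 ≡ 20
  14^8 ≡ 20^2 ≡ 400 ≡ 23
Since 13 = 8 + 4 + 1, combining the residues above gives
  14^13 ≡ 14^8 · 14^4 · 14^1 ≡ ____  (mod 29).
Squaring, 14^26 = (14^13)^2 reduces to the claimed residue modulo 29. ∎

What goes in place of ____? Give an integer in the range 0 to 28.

2

Multiply the listed residues: 23 · 20 · 14 = 460 → 6440.
Reducing modulo 29: 6440 = 222·29 + 2, so 14^13 ≡ 2.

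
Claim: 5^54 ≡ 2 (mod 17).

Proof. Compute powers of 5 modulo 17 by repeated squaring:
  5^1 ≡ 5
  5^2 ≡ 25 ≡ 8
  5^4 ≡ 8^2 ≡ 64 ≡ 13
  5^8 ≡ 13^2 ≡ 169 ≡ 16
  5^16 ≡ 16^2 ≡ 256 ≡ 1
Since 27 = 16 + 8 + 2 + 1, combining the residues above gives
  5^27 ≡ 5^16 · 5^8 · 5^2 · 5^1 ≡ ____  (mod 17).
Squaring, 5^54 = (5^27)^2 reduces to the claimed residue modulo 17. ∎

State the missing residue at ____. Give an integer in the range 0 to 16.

11

5^16 · 5^8 · 5^2 · 5^1 ≡ 1 · 16 · 8 · 5 = 640.
640 mod 17 = 11, so 5^27 ≡ 11 (mod 17).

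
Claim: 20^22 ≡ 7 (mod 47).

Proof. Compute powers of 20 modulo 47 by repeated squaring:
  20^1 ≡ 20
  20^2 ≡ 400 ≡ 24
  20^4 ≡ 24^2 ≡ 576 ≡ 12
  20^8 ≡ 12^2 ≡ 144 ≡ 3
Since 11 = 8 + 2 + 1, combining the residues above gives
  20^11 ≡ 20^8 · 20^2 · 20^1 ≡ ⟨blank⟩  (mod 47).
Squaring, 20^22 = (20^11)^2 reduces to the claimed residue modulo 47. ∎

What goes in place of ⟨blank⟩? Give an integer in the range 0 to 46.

30

20^8 · 20^2 · 20^1 ≡ 3 · 24 · 20 = 1440.
1440 mod 47 = 30, so 20^11 ≡ 30 (mod 47).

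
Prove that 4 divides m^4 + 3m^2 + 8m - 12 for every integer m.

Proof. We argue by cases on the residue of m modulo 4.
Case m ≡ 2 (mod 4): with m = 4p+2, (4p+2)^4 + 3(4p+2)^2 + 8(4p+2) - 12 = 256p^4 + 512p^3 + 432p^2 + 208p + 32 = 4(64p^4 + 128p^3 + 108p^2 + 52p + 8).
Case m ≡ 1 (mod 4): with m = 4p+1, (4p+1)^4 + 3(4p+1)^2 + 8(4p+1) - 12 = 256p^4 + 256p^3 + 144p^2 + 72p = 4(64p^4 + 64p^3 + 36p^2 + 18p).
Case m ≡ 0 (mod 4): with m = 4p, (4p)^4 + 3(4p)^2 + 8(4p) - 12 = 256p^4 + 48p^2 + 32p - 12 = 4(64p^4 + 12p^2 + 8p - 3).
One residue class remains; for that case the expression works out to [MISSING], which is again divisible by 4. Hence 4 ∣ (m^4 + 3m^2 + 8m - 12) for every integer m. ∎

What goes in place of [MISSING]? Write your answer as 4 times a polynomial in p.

Only m ≡ 3 (mod 4) is unaccounted for. Put m = 4p+3:
(4p+3)^4 + 3(4p+3)^2 + 8(4p+3) - 12 expands to 256p^4 + 768p^3 + 912p^2 + 536p + 120,
and factoring out 4 leaves 4(64p^4 + 192p^3 + 228p^2 + 134p + 30).

4(64p^4 + 192p^3 + 228p^2 + 134p + 30)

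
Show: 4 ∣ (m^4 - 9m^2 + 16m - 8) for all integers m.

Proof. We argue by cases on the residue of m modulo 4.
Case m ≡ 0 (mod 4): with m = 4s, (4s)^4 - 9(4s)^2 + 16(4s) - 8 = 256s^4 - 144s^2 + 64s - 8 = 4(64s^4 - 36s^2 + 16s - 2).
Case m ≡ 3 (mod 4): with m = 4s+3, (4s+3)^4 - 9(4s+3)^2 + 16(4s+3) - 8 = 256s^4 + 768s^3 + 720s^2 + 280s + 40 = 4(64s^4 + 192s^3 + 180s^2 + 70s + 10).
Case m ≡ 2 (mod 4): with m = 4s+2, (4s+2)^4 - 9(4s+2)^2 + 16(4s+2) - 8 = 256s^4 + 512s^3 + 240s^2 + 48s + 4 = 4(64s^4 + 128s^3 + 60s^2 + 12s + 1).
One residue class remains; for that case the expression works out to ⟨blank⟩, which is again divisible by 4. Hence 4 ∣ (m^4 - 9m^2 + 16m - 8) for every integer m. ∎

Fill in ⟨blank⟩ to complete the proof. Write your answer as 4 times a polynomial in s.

Only m ≡ 1 (mod 4) is unaccounted for. Put m = 4s+1:
(4s+1)^4 - 9(4s+1)^2 + 16(4s+1) - 8 expands to 256s^4 + 256s^3 - 48s^2 + 8s,
and factoring out 4 leaves 4(64s^4 + 64s^3 - 12s^2 + 2s).

4(64s^4 + 64s^3 - 12s^2 + 2s)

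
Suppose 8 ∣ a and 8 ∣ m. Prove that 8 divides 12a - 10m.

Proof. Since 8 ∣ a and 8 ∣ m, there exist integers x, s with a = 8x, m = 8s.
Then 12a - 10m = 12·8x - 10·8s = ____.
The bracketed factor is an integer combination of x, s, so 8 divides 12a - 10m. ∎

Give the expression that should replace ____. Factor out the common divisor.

Each term has a factor of 8: 12·8x - 10·8s = 8·(-10s + 12x).
Since -10s + 12x is an integer, 8 ∣ (12a - 10m).

8(-10s + 12x)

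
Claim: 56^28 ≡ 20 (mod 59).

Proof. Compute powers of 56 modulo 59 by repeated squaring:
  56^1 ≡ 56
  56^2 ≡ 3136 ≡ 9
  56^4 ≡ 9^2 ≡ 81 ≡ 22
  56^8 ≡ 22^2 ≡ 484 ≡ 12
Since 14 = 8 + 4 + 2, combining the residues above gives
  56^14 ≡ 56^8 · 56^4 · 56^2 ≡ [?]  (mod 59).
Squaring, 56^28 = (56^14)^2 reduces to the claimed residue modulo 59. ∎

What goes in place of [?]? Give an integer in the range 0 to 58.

16

56^8 · 56^4 · 56^2 ≡ 12 · 22 · 9 = 2376.
2376 mod 59 = 16, so 56^14 ≡ 16 (mod 59).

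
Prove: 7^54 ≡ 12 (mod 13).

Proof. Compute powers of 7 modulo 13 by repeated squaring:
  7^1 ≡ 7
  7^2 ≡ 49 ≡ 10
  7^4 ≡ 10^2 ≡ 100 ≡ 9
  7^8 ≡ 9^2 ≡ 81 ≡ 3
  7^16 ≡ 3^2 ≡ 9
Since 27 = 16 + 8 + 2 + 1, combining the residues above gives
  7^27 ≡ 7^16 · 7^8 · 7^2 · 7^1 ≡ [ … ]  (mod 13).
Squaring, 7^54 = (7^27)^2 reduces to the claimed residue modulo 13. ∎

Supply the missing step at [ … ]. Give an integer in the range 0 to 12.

5

7^16 · 7^8 · 7^2 · 7^1 ≡ 9 · 3 · 10 · 7 = 1890.
1890 mod 13 = 5, so 7^27 ≡ 5 (mod 13).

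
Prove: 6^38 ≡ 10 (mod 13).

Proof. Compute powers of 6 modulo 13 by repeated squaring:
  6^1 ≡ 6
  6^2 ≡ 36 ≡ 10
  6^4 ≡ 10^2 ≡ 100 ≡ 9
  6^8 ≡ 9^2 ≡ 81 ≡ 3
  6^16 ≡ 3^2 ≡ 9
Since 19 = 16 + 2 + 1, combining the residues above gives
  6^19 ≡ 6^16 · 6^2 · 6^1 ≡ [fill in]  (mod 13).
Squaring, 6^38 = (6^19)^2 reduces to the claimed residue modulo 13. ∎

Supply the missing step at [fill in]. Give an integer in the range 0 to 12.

7

Multiply the listed residues: 9 · 10 · 6 = 90 → 540.
Reducing modulo 13: 540 = 41·13 + 7, so 6^19 ≡ 7.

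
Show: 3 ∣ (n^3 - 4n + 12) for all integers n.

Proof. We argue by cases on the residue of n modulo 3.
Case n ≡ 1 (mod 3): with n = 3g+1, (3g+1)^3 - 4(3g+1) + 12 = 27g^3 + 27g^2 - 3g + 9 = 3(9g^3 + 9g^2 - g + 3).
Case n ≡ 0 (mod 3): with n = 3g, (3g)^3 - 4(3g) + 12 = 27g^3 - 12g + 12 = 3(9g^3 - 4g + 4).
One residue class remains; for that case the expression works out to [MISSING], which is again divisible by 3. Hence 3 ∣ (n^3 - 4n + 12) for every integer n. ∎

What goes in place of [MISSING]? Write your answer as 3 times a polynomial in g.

Only n ≡ 2 (mod 3) is unaccounted for. Put n = 3g+2:
(3g+2)^3 - 4(3g+2) + 12 expands to 27g^3 + 54g^2 + 24g + 12,
and factoring out 3 leaves 3(9g^3 + 18g^2 + 8g + 4).

3(9g^3 + 18g^2 + 8g + 4)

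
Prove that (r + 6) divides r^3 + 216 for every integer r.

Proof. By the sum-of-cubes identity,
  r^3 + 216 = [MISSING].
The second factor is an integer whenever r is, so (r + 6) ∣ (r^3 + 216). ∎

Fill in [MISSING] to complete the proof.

(r + 6)(r^2 - 6r + 36)

a^3 + b^3 = (a + b)(a^2 - ab + b^2). With a = r, b = 6:
r^3 + 216 = (r + 6)(r^2 - 6r + 36).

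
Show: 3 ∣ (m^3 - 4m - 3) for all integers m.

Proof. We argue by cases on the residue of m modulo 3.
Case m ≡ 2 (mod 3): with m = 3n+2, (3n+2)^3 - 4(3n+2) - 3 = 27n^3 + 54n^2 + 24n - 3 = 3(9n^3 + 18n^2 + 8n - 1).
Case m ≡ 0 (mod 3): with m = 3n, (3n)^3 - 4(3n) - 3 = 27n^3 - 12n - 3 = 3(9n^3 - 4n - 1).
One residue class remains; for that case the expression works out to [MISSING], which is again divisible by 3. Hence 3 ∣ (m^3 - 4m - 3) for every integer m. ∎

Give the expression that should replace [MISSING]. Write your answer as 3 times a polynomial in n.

The residues treated are {2, 0}, so the missing case is m ≡ 1 (mod 3); write m = 3n+1.
Then (3n+1)^3 - 4(3n+1) - 3 = 27n^3 + 27n^2 - 3n - 6 = 3(9n^3 + 9n^2 - n - 2).

3(9n^3 + 9n^2 - n - 2)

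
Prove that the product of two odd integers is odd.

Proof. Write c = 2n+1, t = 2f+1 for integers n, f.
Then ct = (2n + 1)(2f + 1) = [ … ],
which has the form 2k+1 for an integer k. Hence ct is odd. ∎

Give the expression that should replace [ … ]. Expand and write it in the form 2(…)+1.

Expanding: (2n + 1)(2f + 1) = 4fn + 2f + 2n + 1.
Every term except the constant is even, so this is 2(2fn + f + n) + 1,
and 2fn + f + n ∈ ℤ gives the required form.

2(2fn + f + n) + 1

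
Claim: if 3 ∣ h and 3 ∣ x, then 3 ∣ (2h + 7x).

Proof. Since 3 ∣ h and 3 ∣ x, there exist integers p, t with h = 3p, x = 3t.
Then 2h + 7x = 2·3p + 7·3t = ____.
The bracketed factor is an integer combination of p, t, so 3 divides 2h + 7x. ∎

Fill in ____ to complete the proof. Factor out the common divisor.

Each term has a factor of 3: 2·3p + 7·3t = 3·(2p + 7t).
Since 2p + 7t is an integer, 3 ∣ (2h + 7x).

3(2p + 7t)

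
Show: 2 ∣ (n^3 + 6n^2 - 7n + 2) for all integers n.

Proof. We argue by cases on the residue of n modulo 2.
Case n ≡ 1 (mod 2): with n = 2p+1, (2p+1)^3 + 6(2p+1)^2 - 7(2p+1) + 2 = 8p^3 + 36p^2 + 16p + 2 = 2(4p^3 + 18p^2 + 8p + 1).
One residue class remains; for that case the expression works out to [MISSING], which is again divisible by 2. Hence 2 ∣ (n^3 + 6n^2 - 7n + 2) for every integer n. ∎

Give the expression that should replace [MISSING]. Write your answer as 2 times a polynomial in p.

2(4p^3 + 12p^2 - 7p + 1)

Only n ≡ 0 (mod 2) is unaccounted for. Put n = 2p:
(2p)^3 + 6(2p)^2 - 7(2p) + 2 expands to 8p^3 + 24p^2 - 14p + 2,
and factoring out 2 leaves 2(4p^3 + 12p^2 - 7p + 1).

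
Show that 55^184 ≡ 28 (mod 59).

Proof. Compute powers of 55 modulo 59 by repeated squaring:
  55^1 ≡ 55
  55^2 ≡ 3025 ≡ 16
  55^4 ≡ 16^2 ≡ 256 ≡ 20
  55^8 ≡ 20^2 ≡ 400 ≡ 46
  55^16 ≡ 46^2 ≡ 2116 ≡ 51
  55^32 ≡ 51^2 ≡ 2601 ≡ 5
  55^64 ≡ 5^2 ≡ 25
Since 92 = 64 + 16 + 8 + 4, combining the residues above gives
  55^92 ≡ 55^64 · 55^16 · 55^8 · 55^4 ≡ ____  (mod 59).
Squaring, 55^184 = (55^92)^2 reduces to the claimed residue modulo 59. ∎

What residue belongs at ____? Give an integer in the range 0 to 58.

21

Multiply the listed residues: 25 · 51 · 46 · 20 = 1275 → 58650 → 1173000.
Reducing modulo 59: 1173000 = 19881·59 + 21, so 55^92 ≡ 21.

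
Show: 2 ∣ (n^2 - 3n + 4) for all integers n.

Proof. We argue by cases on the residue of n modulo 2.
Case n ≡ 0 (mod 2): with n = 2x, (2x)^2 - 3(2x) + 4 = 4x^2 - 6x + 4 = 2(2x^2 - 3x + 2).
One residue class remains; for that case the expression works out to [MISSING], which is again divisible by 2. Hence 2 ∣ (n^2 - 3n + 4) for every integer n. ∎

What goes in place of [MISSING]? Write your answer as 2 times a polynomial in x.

2(2x^2 - x + 1)

Only n ≡ 1 (mod 2) is unaccounted for. Put n = 2x+1:
(2x+1)^2 - 3(2x+1) + 4 expands to 4x^2 - 2x + 2,
and factoring out 2 leaves 2(2x^2 - x + 1).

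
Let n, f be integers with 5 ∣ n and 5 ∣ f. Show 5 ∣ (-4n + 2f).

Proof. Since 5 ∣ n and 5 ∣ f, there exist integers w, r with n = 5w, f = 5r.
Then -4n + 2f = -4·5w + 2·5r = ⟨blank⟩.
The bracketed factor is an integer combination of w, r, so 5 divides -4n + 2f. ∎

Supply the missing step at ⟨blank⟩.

5(2r - 4w)

Pull the common 5 out of every term: -4·5w + 2·5r = 5(2r - 4w).
2r - 4w is an integer, which exhibits the divisibility.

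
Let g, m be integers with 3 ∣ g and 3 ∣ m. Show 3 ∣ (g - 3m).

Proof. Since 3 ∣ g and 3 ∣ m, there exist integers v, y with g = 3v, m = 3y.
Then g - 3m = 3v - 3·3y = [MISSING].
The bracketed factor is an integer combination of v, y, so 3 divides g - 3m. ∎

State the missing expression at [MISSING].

3(v - 3y)

Pull the common 3 out of every term: 3v - 3·3y = 3(v - 3y).
v - 3y is an integer, which exhibits the divisibility.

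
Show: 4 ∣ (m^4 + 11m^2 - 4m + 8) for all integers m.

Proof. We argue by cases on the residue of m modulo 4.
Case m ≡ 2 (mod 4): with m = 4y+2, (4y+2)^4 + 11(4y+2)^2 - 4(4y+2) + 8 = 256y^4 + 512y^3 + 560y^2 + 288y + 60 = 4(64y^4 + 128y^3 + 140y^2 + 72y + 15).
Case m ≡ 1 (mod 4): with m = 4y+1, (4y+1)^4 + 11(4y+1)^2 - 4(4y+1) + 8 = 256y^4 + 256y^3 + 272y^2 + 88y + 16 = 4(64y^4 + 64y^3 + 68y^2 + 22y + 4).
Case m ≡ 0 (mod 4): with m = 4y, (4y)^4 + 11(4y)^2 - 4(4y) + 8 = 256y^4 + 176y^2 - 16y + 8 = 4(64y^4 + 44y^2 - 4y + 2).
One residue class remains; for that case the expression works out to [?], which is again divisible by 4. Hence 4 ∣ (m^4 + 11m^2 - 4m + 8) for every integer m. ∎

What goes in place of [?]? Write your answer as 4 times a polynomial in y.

4(64y^4 + 192y^3 + 260y^2 + 170y + 44)

Only m ≡ 3 (mod 4) is unaccounted for. Put m = 4y+3:
(4y+3)^4 + 11(4y+3)^2 - 4(4y+3) + 8 expands to 256y^4 + 768y^3 + 1040y^2 + 680y + 176,
and factoring out 4 leaves 4(64y^4 + 192y^3 + 260y^2 + 170y + 44).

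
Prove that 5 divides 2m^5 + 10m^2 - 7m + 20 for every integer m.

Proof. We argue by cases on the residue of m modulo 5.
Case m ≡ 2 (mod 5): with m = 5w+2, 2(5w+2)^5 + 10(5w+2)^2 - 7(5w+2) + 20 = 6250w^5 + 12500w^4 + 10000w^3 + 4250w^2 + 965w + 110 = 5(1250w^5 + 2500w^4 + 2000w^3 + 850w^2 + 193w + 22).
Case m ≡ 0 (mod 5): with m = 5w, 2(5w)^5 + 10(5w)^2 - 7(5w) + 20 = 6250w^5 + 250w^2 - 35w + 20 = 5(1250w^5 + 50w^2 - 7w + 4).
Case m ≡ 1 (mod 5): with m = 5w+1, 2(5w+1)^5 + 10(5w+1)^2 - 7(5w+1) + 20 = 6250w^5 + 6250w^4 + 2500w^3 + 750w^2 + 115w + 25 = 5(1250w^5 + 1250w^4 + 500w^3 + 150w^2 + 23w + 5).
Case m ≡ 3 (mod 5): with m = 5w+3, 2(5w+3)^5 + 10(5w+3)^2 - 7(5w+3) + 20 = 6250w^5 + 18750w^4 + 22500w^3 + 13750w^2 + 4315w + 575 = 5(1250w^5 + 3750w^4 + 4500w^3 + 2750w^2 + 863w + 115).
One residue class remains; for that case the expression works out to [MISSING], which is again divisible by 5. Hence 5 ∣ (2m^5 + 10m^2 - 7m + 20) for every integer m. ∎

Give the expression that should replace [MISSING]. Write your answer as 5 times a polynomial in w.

5(1250w^5 + 5000w^4 + 8000w^3 + 6450w^2 + 2633w + 440)

The residues treated are {2, 0, 1, 3}, so the missing case is m ≡ 4 (mod 5); write m = 5w+4.
Then 2(5w+4)^5 + 10(5w+4)^2 - 7(5w+4) + 20 = 6250w^5 + 25000w^4 + 40000w^3 + 32250w^2 + 13165w + 2200 = 5(1250w^5 + 5000w^4 + 8000w^3 + 6450w^2 + 2633w + 440).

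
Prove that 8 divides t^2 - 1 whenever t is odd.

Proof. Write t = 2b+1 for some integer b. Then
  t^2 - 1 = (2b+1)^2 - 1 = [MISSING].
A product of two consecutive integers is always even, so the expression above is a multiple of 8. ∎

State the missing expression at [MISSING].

4b(b + 1)

(2b+1)^2 - 1 = 4b^2 + 4b + 1 - 1 = 4b^2 + 4b = 4b(b+1).
Since b and b+1 are consecutive, b(b+1) is even, and 4·(even) is a multiple of 8.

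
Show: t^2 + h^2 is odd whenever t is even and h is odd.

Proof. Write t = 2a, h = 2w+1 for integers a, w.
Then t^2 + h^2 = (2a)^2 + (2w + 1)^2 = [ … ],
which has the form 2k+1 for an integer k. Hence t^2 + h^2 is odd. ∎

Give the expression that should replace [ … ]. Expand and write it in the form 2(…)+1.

2(2a^2 + 2w^2 + 2w) + 1

Expanding: (2a)^2 + (2w + 1)^2 = 4a^2 + 4w^2 + 4w + 1.
Every term except the constant is even, so this is 2(2a^2 + 2w^2 + 2w) + 1,
and 2a^2 + 2w^2 + 2w ∈ ℤ gives the required form.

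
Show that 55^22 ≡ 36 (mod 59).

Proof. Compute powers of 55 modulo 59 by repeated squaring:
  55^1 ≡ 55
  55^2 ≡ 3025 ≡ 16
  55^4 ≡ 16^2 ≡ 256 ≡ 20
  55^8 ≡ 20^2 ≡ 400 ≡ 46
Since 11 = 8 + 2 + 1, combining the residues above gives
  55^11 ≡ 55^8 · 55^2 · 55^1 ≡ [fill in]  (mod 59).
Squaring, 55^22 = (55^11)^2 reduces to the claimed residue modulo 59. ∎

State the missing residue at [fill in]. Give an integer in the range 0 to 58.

Multiply the listed residues: 46 · 16 · 55 = 736 → 40480.
Reducing modulo 59: 40480 = 686·59 + 6, so 55^11 ≡ 6.

6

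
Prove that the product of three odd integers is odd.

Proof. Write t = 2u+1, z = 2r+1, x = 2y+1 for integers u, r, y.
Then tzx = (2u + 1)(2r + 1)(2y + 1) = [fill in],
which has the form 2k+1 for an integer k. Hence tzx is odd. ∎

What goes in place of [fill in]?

(2u + 1)(2r + 1)(2y + 1) = 8ruy + 4ru + 4ry + 2r + 4uy + 2u + 2y + 1
= 2(4ruy + 2ru + 2ry + r + 2uy + u + y) + 1.
Since 4ruy + 2ru + 2ry + r + 2uy + u + y is an integer, the product is of the form 2k+1 for an integer k.

2(4ruy + 2ru + 2ry + r + 2uy + u + y) + 1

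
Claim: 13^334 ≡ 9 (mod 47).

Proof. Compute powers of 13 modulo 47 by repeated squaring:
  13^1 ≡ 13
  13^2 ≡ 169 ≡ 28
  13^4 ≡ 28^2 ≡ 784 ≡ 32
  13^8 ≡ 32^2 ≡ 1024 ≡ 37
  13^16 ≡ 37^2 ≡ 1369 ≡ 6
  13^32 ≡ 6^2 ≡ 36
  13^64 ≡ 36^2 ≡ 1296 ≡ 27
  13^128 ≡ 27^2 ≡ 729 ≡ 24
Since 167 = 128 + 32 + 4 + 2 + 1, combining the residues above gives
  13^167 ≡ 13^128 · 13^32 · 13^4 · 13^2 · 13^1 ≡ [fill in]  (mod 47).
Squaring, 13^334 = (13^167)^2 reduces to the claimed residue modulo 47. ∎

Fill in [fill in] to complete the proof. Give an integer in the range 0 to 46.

Multiply the listed residues: 24 · 36 · 32 · 28 · 13 = 864 → 27648 → 774144 → 10063872.
Reducing modulo 47: 10063872 = 214124·47 + 44, so 13^167 ≡ 44.

44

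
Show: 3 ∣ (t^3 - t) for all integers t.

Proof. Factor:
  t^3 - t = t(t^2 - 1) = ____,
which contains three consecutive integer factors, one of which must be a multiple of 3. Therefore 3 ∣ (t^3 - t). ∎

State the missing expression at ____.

t(t^2 - 1) = t(t - 1)(t + 1) = (t - 1)t(t + 1).
These three factors are consecutive integers, so their product is divisible by 3.

(t - 1)t(t + 1)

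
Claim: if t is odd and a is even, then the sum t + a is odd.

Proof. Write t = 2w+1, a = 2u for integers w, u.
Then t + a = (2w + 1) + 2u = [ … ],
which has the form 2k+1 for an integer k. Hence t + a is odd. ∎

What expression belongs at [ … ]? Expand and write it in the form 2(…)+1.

Expanding: (2w + 1) + 2u = 2u + 2w + 1.
Every term except the constant is even, so this is 2(u + w) + 1,
and u + w ∈ ℤ gives the required form.

2(u + w) + 1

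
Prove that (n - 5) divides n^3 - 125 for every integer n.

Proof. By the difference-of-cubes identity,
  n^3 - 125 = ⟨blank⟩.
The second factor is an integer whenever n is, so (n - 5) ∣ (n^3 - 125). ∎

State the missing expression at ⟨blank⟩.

(n - 5)(n^2 + 5n + 25)

Polynomial division of n^3 - 125 by n - 5 leaves remainder 0 and quotient n^2 + 5n + 25.
Hence n^3 - 125 = (n - 5)(n^2 + 5n + 25).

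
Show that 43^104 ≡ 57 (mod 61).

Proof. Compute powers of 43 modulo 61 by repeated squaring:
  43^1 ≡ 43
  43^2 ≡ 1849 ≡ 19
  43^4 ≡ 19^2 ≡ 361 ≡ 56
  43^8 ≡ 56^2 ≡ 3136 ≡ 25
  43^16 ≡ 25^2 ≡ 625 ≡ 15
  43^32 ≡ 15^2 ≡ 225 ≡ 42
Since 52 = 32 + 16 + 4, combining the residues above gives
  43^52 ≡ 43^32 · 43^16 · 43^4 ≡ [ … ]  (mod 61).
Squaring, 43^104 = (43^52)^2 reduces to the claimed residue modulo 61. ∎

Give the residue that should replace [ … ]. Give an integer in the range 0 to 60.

22

Multiply the listed residues: 42 · 15 · 56 = 630 → 35280.
Reducing modulo 61: 35280 = 578·61 + 22, so 43^52 ≡ 22.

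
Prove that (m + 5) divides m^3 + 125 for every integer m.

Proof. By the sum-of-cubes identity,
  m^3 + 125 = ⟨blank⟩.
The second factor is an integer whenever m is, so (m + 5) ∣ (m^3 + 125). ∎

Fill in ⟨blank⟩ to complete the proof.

a^3 + b^3 = (a + b)(a^2 - ab + b^2). With a = m, b = 5:
m^3 + 125 = (m + 5)(m^2 - 5m + 25).

(m + 5)(m^2 - 5m + 25)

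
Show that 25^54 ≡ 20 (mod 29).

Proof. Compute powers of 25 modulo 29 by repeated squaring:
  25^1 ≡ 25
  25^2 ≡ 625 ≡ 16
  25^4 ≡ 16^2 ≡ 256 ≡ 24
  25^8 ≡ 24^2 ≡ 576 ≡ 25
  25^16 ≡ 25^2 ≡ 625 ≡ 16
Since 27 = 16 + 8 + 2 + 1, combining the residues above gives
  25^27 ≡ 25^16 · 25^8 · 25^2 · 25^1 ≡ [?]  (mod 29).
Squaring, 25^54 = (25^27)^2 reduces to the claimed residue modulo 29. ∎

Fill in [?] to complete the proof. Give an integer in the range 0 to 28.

7

Multiply the listed residues: 16 · 25 · 16 · 25 = 400 → 6400 → 160000.
Reducing modulo 29: 160000 = 5517·29 + 7, so 25^27 ≡ 7.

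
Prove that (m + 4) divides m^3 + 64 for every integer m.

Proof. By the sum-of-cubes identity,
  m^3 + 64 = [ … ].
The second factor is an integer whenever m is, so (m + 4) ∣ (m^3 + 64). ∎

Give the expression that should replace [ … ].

(m + 4)(m^2 - 4m + 16)

Polynomial division of m^3 + 64 by m + 4 leaves remainder 0 and quotient m^2 - 4m + 16.
Hence m^3 + 64 = (m + 4)(m^2 - 4m + 16).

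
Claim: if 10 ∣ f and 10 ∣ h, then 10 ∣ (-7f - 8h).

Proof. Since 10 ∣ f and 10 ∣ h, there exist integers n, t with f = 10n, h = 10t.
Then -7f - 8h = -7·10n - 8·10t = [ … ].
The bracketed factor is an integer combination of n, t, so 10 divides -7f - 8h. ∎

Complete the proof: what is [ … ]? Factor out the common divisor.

10(-7n - 8t)

Each term has a factor of 10: -7·10n - 8·10t = 10·(-7n - 8t).
Since -7n - 8t is an integer, 10 ∣ (-7f - 8h).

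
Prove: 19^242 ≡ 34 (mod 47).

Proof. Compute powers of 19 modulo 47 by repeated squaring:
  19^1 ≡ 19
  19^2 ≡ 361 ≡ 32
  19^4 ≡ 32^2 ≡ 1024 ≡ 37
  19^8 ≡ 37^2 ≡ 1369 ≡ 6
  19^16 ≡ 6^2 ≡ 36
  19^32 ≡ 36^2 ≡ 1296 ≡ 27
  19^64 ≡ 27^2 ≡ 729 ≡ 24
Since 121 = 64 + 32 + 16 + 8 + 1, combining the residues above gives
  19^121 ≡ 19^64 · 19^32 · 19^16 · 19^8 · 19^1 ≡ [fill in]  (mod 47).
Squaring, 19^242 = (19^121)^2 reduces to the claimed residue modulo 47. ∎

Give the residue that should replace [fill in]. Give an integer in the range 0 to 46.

38

Multiply the listed residues: 24 · 27 · 36 · 6 · 19 = 648 → 23328 → 139968 → 2659392.
Reducing modulo 47: 2659392 = 56582·47 + 38, so 19^121 ≡ 38.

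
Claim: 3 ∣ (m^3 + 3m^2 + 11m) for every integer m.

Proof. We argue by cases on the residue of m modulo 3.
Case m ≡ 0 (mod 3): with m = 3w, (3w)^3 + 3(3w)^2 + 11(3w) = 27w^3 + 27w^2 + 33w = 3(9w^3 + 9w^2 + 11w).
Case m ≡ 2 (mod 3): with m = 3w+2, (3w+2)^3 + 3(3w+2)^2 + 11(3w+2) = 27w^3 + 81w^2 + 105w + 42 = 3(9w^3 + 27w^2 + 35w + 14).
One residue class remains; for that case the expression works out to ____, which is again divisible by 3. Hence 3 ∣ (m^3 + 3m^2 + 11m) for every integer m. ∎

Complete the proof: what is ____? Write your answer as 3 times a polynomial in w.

The residues treated are {0, 2}, so the missing case is m ≡ 1 (mod 3); write m = 3w+1.
Then (3w+1)^3 + 3(3w+1)^2 + 11(3w+1) = 27w^3 + 54w^2 + 60w + 15 = 3(9w^3 + 18w^2 + 20w + 5).

3(9w^3 + 18w^2 + 20w + 5)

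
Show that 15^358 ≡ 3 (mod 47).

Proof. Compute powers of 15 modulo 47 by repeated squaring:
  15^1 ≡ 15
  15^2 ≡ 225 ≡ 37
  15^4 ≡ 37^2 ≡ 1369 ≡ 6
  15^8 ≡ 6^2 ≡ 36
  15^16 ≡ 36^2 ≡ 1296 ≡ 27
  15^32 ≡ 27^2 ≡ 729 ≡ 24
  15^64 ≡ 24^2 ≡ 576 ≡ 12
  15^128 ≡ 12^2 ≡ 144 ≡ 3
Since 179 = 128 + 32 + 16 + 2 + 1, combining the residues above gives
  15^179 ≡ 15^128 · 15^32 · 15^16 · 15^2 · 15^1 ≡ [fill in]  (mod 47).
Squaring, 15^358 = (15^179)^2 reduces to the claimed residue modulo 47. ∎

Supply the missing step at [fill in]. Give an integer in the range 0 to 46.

15^128 · 15^32 · 15^16 · 15^2 · 15^1 ≡ 3 · 24 · 27 · 37 · 15 = 1078920.
1078920 mod 47 = 35, so 15^179 ≡ 35 (mod 47).

35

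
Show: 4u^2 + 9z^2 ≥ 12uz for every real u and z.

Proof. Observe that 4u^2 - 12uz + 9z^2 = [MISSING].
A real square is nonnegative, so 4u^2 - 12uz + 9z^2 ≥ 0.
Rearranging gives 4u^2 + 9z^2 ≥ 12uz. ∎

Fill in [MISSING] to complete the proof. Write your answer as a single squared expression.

The leading and trailing coefficients are 2^2 and 3^2, and 12 = 2·2·3, so the trinomial is (2u - 3z)^2.
Hence 4u^2 - 12uz + 9z^2 ≥ 0.

(2u - 3z)^2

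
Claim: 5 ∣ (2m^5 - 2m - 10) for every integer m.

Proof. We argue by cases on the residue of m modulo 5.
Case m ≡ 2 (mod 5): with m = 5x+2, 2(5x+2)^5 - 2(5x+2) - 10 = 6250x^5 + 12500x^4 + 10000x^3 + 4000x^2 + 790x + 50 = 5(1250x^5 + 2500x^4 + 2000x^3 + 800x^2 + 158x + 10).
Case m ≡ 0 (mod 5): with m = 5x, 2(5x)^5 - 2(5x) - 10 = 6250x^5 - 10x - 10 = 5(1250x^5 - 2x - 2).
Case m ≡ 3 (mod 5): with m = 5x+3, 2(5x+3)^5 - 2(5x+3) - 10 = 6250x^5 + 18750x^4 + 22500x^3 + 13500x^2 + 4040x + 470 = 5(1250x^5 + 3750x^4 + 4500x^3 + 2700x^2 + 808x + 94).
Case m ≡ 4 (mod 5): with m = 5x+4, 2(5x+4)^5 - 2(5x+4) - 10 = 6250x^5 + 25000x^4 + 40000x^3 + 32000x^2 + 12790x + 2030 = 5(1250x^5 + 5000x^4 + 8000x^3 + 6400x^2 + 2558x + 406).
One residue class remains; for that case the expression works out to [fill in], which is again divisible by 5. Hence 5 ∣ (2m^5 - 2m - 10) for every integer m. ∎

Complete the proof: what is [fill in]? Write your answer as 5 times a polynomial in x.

5(1250x^5 + 1250x^4 + 500x^3 + 100x^2 + 8x - 2)

Only m ≡ 1 (mod 5) is unaccounted for. Put m = 5x+1:
2(5x+1)^5 - 2(5x+1) - 10 expands to 6250x^5 + 6250x^4 + 2500x^3 + 500x^2 + 40x - 10,
and factoring out 5 leaves 5(1250x^5 + 1250x^4 + 500x^3 + 100x^2 + 8x - 2).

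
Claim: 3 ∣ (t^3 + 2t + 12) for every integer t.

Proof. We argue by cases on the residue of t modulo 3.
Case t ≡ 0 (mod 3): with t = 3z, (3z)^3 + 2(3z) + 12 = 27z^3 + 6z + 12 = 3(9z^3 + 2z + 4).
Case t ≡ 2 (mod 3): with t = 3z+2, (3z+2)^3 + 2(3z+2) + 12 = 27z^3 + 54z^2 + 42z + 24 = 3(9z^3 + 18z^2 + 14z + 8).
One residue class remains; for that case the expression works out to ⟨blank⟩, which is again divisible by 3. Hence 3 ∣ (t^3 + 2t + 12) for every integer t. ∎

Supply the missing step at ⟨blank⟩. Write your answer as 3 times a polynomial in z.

3(9z^3 + 9z^2 + 5z + 5)

Only t ≡ 1 (mod 3) is unaccounted for. Put t = 3z+1:
(3z+1)^3 + 2(3z+1) + 12 expands to 27z^3 + 27z^2 + 15z + 15,
and factoring out 3 leaves 3(9z^3 + 9z^2 + 5z + 5).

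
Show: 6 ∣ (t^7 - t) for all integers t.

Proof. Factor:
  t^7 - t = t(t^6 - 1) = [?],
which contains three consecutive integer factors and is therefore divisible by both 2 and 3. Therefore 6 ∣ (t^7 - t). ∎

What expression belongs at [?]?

t^6 - 1 = (t^2 - 1)(t^4 + t^2 + 1), and t^2 - 1 = (t-1)(t+1).
So t(t^6 - 1) = (t - 1)t(t + 1)(t^4 + t^2 + 1).

(t - 1)t(t + 1)(t^4 + t^2 + 1)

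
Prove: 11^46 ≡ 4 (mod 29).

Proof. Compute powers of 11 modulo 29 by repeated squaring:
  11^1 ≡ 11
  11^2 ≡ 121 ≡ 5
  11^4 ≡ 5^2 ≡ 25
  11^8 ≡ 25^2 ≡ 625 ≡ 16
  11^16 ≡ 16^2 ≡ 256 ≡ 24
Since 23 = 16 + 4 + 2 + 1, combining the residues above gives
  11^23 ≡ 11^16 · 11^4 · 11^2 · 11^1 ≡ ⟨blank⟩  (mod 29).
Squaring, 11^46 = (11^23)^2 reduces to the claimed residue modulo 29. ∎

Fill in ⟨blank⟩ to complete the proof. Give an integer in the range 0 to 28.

27

11^16 · 11^4 · 11^2 · 11^1 ≡ 24 · 25 · 5 · 11 = 33000.
33000 mod 29 = 27, so 11^23 ≡ 27 (mod 29).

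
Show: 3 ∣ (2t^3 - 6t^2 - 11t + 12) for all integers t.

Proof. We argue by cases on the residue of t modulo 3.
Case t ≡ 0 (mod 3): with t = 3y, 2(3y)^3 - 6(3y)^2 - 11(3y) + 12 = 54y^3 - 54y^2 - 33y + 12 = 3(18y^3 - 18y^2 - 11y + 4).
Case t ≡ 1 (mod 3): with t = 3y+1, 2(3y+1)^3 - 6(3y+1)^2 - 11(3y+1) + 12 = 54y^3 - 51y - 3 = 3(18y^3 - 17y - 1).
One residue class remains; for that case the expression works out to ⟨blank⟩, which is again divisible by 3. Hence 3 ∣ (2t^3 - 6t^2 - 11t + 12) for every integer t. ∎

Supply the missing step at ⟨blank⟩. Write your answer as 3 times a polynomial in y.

Only t ≡ 2 (mod 3) is unaccounted for. Put t = 3y+2:
2(3y+2)^3 - 6(3y+2)^2 - 11(3y+2) + 12 expands to 54y^3 + 54y^2 - 33y - 18,
and factoring out 3 leaves 3(18y^3 + 18y^2 - 11y - 6).

3(18y^3 + 18y^2 - 11y - 6)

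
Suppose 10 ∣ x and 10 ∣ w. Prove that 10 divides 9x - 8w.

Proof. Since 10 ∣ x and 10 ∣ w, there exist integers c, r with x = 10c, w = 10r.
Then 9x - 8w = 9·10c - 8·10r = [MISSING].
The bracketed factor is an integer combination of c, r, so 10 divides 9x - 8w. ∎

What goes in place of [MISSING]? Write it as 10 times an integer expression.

Each term has a factor of 10: 9·10c - 8·10r = 10·(9c - 8r).
Since 9c - 8r is an integer, 10 ∣ (9x - 8w).

10(9c - 8r)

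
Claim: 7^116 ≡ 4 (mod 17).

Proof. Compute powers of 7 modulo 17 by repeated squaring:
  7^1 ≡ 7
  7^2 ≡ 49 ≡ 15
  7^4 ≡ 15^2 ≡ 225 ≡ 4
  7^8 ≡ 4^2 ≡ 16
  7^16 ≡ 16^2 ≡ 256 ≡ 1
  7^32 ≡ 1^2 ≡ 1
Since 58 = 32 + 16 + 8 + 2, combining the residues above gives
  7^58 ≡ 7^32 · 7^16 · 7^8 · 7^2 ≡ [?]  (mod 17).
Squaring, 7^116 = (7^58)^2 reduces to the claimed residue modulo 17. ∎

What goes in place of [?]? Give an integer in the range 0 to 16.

2

Multiply the listed residues: 1 · 1 · 16 · 15 = 1 → 16 → 240.
Reducing modulo 17: 240 = 14·17 + 2, so 7^58 ≡ 2.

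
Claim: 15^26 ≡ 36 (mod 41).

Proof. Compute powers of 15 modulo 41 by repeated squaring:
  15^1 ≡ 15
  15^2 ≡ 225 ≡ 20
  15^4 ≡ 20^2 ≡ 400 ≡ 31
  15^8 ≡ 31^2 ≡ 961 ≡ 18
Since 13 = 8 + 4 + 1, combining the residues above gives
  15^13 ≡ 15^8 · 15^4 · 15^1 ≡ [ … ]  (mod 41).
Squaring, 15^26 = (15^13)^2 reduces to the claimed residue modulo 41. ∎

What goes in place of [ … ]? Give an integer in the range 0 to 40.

6

15^8 · 15^4 · 15^1 ≡ 18 · 31 · 15 = 8370.
8370 mod 41 = 6, so 15^13 ≡ 6 (mod 41).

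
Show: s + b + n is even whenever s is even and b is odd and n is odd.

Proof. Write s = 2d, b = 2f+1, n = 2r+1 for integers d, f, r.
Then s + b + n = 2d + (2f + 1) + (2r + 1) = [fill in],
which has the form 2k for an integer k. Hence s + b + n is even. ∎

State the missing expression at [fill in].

Expanding: 2d + (2f + 1) + (2r + 1) = 2d + 2f + 2r + 2.
Every term is even; pulling out the factor of 2 gives 2(d + f + r + 1).

2(d + f + r + 1)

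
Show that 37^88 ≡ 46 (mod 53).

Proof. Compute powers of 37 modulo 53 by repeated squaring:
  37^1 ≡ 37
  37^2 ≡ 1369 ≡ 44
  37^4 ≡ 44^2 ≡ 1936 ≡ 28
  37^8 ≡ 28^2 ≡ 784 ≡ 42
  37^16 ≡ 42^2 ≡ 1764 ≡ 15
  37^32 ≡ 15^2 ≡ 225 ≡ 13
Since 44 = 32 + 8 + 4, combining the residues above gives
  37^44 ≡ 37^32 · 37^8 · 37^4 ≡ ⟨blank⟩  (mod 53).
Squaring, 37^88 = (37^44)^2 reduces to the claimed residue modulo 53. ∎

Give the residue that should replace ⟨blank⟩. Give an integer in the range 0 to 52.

37^32 · 37^8 · 37^4 ≡ 13 · 42 · 28 = 15288.
15288 mod 53 = 24, so 37^44 ≡ 24 (mod 53).

24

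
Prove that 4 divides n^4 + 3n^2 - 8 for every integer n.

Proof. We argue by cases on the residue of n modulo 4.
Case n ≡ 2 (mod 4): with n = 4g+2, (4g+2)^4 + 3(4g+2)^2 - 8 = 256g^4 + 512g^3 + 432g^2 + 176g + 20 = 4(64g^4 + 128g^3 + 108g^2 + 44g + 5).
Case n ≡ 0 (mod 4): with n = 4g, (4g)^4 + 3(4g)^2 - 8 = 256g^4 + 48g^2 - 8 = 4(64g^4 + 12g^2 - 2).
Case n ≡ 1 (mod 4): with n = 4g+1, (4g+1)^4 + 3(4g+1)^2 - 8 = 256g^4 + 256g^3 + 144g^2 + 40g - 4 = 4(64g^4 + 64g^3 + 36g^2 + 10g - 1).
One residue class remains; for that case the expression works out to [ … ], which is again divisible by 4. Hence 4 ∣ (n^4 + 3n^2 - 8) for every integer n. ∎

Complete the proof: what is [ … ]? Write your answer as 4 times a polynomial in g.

Only n ≡ 3 (mod 4) is unaccounted for. Put n = 4g+3:
(4g+3)^4 + 3(4g+3)^2 - 8 expands to 256g^4 + 768g^3 + 912g^2 + 504g + 100,
and factoring out 4 leaves 4(64g^4 + 192g^3 + 228g^2 + 126g + 25).

4(64g^4 + 192g^3 + 228g^2 + 126g + 25)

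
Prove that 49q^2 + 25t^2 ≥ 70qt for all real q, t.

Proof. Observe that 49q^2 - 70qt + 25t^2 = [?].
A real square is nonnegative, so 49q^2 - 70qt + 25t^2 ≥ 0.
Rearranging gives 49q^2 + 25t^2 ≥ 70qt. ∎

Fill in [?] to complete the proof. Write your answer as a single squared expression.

(7q - 5t)^2

The leading and trailing coefficients are 7^2 and 5^2, and 70 = 2·7·5, so the trinomial is (7q - 5t)^2.
Hence 49q^2 - 70qt + 25t^2 ≥ 0.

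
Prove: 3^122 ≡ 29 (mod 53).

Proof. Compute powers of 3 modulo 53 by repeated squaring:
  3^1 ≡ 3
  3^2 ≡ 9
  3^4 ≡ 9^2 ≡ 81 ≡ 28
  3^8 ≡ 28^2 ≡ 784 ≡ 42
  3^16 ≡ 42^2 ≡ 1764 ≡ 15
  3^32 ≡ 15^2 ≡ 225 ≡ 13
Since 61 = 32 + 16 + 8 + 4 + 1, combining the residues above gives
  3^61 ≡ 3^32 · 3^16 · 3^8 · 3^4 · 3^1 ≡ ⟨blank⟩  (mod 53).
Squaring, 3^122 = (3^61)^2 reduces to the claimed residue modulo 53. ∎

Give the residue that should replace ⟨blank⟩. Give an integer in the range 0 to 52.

20

Multiply the listed residues: 13 · 15 · 42 · 28 · 3 = 195 → 8190 → 229320 → 687960.
Reducing modulo 53: 687960 = 12980·53 + 20, so 3^61 ≡ 20.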